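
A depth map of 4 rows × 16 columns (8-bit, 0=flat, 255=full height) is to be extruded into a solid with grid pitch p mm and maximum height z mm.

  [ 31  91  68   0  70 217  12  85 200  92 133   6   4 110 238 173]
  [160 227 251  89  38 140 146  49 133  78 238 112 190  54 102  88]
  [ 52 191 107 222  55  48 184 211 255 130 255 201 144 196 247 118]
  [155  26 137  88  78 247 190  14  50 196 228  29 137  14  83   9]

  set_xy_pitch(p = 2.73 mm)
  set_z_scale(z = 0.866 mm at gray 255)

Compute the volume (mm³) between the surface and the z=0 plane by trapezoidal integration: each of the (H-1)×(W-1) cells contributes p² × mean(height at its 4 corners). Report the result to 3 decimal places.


height_mm = gray/255 × 0.866; cell vol = 2.73² × mean(4 corners)
unit = 2.73² × 0.866 / (4×255) = 0.00632766 mm³ per gray-sum
row 0: Σ corner-gray over 15 cells = 6798  → 43.0154
row 1: Σ corner-gray over 15 cells = 9004  → 56.9742
row 2: Σ corner-gray over 15 cells = 8260  → 52.2665
Σ rows: total corner-gray = 24062  → 152.2561 mm³

152.256


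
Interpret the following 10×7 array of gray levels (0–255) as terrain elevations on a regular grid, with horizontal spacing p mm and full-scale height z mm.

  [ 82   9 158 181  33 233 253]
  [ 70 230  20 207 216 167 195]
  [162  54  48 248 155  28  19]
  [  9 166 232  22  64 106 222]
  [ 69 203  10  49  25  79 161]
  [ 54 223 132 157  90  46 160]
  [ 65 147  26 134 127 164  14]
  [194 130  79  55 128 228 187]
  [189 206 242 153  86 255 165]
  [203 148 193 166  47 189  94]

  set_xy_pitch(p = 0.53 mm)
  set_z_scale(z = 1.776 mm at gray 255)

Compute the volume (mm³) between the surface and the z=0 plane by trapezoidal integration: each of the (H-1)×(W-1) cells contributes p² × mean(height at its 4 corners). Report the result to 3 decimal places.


height_mm = gray/255 × 1.776; cell vol = 0.53² × mean(4 corners)
unit = 0.53² × 1.776 / (4×255) = 0.000489096 mm³ per gray-sum
row 0: Σ corner-gray over 6 cells = 3508  → 1.7158
row 1: Σ corner-gray over 6 cells = 3192  → 1.5612
row 2: Σ corner-gray over 6 cells = 2658  → 1.3000
row 3: Σ corner-gray over 6 cells = 2373  → 1.1606
row 4: Σ corner-gray over 6 cells = 2472  → 1.2090
row 5: Σ corner-gray over 6 cells = 2785  → 1.3621
row 6: Σ corner-gray over 6 cells = 2896  → 1.4164
row 7: Σ corner-gray over 6 cells = 3859  → 1.8874
row 8: Σ corner-gray over 6 cells = 4021  → 1.9667
Σ rows: total corner-gray = 27764  → 13.5793 mm³

13.579


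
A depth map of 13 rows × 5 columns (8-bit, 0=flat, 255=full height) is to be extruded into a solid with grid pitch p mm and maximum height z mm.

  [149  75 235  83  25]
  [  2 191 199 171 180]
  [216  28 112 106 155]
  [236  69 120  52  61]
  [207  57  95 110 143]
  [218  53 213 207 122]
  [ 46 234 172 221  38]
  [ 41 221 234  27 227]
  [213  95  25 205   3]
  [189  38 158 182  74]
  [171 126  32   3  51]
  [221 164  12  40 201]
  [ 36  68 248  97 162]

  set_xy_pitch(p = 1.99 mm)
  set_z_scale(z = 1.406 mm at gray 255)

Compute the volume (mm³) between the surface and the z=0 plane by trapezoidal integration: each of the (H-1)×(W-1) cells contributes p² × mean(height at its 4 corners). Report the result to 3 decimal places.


130.474

height_mm = gray/255 × 1.406; cell vol = 1.99² × mean(4 corners)
unit = 1.99² × 1.406 / (4×255) = 0.00545873 mm³ per gray-sum
row 0: Σ corner-gray over 4 cells = 2264  → 12.3586
row 1: Σ corner-gray over 4 cells = 2167  → 11.8291
row 2: Σ corner-gray over 4 cells = 1642  → 8.9632
row 3: Σ corner-gray over 4 cells = 1653  → 9.0233
row 4: Σ corner-gray over 4 cells = 2160  → 11.7908
row 5: Σ corner-gray over 4 cells = 2624  → 14.3237
row 6: Σ corner-gray over 4 cells = 2570  → 14.0289
row 7: Σ corner-gray over 4 cells = 2098  → 11.4524
row 8: Σ corner-gray over 4 cells = 1885  → 10.2897
row 9: Σ corner-gray over 4 cells = 1563  → 8.5320
row 10: Σ corner-gray over 4 cells = 1398  → 7.6313
row 11: Σ corner-gray over 4 cells = 1878  → 10.2515
Σ rows: total corner-gray = 23902  → 130.4745 mm³


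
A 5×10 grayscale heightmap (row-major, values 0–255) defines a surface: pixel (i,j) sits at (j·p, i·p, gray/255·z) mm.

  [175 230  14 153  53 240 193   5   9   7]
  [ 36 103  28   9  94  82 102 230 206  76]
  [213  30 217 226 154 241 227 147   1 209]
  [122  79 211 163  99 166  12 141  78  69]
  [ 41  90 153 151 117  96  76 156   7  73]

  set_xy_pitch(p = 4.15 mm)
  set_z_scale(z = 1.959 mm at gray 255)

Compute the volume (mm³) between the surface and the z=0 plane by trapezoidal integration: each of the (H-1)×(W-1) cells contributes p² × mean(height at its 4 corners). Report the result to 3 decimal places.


576.075

height_mm = gray/255 × 1.959; cell vol = 4.15² × mean(4 corners)
unit = 4.15² × 1.959 / (4×255) = 0.0330773 mm³ per gray-sum
row 0: Σ corner-gray over 9 cells = 3796  → 125.5615
row 1: Σ corner-gray over 9 cells = 4728  → 156.3896
row 2: Σ corner-gray over 9 cells = 4997  → 165.2874
row 3: Σ corner-gray over 9 cells = 3895  → 128.8362
Σ rows: total corner-gray = 17416  → 576.0748 mm³


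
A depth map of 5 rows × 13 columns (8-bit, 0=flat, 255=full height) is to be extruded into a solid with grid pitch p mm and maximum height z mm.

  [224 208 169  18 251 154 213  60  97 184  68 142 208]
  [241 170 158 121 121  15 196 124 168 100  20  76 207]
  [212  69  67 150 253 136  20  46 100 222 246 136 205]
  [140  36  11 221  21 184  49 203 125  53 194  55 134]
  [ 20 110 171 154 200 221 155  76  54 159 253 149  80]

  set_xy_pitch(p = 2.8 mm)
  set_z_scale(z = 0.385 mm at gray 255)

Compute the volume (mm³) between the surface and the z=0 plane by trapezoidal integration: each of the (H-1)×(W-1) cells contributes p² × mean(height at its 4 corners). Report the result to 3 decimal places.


height_mm = gray/255 × 0.385; cell vol = 2.8² × mean(4 corners)
unit = 2.8² × 0.385 / (4×255) = 0.00295922 mm³ per gray-sum
row 0: Σ corner-gray over 12 cells = 6546  → 19.3710
row 1: Σ corner-gray over 12 cells = 6293  → 18.6223
row 2: Σ corner-gray over 12 cells = 5885  → 17.4150
row 3: Σ corner-gray over 12 cells = 6082  → 17.9979
Σ rows: total corner-gray = 24806  → 73.4063 mm³

73.406


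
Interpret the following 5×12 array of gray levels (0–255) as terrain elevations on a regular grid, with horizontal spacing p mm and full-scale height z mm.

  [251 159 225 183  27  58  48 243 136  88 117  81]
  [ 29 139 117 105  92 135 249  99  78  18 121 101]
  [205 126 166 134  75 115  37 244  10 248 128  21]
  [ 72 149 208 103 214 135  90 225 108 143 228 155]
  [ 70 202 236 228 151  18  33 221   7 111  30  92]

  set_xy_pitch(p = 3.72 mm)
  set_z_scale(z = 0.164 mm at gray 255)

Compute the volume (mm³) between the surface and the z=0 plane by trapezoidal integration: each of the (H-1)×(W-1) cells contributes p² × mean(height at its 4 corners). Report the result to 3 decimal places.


50.859

height_mm = gray/255 × 0.164; cell vol = 3.72² × mean(4 corners)
unit = 3.72² × 0.164 / (4×255) = 0.002225 mm³ per gray-sum
row 0: Σ corner-gray over 11 cells = 5336  → 11.8726
row 1: Σ corner-gray over 11 cells = 5228  → 11.6323
row 2: Σ corner-gray over 11 cells = 6225  → 13.8506
row 3: Σ corner-gray over 11 cells = 6069  → 13.5035
Σ rows: total corner-gray = 22858  → 50.8590 mm³


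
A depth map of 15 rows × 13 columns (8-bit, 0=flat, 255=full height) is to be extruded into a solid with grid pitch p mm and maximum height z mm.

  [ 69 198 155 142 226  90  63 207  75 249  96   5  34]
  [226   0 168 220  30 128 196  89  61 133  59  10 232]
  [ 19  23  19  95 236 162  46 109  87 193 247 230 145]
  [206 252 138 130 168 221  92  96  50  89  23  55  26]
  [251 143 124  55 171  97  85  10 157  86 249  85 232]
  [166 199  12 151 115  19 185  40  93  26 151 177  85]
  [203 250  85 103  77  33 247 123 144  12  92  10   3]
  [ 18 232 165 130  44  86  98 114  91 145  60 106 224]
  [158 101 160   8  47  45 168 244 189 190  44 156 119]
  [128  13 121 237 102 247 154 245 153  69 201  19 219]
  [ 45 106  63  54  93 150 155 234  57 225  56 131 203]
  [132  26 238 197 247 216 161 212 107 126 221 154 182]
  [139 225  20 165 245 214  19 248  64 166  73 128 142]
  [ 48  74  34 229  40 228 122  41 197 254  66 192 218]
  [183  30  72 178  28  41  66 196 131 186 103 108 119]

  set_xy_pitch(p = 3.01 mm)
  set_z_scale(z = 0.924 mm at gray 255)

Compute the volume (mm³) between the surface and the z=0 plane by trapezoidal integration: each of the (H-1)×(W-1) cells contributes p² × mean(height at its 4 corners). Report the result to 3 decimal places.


height_mm = gray/255 × 0.924; cell vol = 3.01² × mean(4 corners)
unit = 3.01² × 0.924 / (4×255) = 0.00820738 mm³ per gray-sum
row 0: Σ corner-gray over 12 cells = 5761  → 47.2827
row 1: Σ corner-gray over 12 cells = 5704  → 46.8149
row 2: Σ corner-gray over 12 cells = 5918  → 48.5713
row 3: Σ corner-gray over 12 cells = 5867  → 48.1527
row 4: Σ corner-gray over 12 cells = 5594  → 45.9121
row 5: Σ corner-gray over 12 cells = 5145  → 42.2270
row 6: Σ corner-gray over 12 cells = 5342  → 43.8438
row 7: Σ corner-gray over 12 cells = 5765  → 47.3156
row 8: Σ corner-gray over 12 cells = 6450  → 52.9376
row 9: Σ corner-gray over 12 cells = 6365  → 52.2400
row 10: Σ corner-gray over 12 cells = 7020  → 57.6158
row 11: Σ corner-gray over 12 cells = 7539  → 61.8755
row 12: Σ corner-gray over 12 cells = 6635  → 54.4560
row 13: Σ corner-gray over 12 cells = 5800  → 47.6028
Σ rows: total corner-gray = 84905  → 696.8480 mm³

696.848


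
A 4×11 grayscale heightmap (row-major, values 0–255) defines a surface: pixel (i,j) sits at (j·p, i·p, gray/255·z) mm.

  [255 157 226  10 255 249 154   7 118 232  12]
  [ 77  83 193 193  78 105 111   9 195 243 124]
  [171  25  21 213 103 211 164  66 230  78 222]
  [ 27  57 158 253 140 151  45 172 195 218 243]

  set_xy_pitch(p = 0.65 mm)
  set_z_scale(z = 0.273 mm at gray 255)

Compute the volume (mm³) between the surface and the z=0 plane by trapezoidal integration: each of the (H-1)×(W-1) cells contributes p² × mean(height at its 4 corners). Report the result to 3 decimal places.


1.877

height_mm = gray/255 × 0.273; cell vol = 0.65² × mean(4 corners)
unit = 0.65² × 0.273 / (4×255) = 0.000113081 mm³ per gray-sum
row 0: Σ corner-gray over 10 cells = 5704  → 0.6450
row 1: Σ corner-gray over 10 cells = 5236  → 0.5921
row 2: Σ corner-gray over 10 cells = 5663  → 0.6404
Σ rows: total corner-gray = 16603  → 1.8775 mm³


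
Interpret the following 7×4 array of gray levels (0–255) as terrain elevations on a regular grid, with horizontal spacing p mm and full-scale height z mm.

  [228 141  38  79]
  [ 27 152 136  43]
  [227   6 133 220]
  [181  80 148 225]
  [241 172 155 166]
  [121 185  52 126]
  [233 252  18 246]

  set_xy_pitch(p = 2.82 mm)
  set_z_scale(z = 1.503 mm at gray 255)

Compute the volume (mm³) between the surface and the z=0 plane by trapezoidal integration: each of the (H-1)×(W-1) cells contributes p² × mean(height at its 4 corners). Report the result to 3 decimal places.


113.830

height_mm = gray/255 × 1.503; cell vol = 2.82² × mean(4 corners)
unit = 2.82² × 1.503 / (4×255) = 0.0117181 mm³ per gray-sum
row 0: Σ corner-gray over 3 cells = 1311  → 15.3624
row 1: Σ corner-gray over 3 cells = 1371  → 16.0655
row 2: Σ corner-gray over 3 cells = 1587  → 18.5966
row 3: Σ corner-gray over 3 cells = 1923  → 22.5339
row 4: Σ corner-gray over 3 cells = 1782  → 20.8816
row 5: Σ corner-gray over 3 cells = 1740  → 20.3895
Σ rows: total corner-gray = 9714  → 113.8296 mm³


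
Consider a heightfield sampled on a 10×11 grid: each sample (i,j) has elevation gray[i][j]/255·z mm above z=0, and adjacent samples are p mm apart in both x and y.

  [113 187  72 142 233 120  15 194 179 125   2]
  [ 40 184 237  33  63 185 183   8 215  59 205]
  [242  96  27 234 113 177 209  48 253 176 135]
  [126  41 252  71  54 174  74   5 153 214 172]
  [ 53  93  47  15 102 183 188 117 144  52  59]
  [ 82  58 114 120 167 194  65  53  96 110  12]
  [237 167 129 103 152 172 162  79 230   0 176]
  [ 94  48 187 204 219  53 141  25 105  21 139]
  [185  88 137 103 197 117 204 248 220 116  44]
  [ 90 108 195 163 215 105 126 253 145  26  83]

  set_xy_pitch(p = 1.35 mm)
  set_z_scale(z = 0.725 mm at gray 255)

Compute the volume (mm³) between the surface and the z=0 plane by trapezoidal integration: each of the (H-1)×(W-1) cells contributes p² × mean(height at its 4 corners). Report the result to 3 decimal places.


59.366

height_mm = gray/255 × 0.725; cell vol = 1.35² × mean(4 corners)
unit = 1.35² × 0.725 / (4×255) = 0.0012954 mm³ per gray-sum
row 0: Σ corner-gray over 10 cells = 5228  → 6.7724
row 1: Σ corner-gray over 10 cells = 5622  → 7.2828
row 2: Σ corner-gray over 10 cells = 5417  → 7.0172
row 3: Σ corner-gray over 10 cells = 4368  → 5.6583
row 4: Σ corner-gray over 10 cells = 4042  → 5.2360
row 5: Σ corner-gray over 10 cells = 4849  → 6.2814
row 6: Σ corner-gray over 10 cells = 5040  → 6.5288
row 7: Σ corner-gray over 10 cells = 5328  → 6.9019
row 8: Σ corner-gray over 10 cells = 5934  → 7.6869
Σ rows: total corner-gray = 45828  → 59.3658 mm³


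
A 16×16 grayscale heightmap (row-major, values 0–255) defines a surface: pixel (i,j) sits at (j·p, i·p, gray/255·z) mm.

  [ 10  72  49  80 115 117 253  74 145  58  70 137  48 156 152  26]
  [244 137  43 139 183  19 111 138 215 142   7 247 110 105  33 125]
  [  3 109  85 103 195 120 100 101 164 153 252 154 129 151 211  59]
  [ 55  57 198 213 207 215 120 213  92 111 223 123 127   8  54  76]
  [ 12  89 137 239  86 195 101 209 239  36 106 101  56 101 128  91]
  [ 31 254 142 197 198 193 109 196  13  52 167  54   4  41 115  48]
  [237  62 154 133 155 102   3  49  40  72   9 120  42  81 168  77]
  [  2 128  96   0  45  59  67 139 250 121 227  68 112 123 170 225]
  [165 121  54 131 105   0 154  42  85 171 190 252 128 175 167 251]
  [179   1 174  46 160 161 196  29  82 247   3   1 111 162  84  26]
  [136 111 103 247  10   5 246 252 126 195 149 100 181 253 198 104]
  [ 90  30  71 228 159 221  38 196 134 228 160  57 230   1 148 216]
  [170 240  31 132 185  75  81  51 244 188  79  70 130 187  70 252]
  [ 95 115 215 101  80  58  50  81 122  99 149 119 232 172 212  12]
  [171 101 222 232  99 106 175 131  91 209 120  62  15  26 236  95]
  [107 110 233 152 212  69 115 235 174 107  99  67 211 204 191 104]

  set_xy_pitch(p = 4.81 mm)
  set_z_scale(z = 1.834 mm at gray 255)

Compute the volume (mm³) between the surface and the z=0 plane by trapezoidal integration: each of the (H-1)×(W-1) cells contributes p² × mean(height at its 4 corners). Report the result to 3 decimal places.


height_mm = gray/255 × 1.834; cell vol = 4.81² × mean(4 corners)
unit = 4.81² × 1.834 / (4×255) = 0.0415996 mm³ per gray-sum
row 0: Σ corner-gray over 15 cells = 6715  → 279.3414
row 1: Σ corner-gray over 15 cells = 7743  → 322.1058
row 2: Σ corner-gray over 15 cells = 8169  → 339.8273
row 3: Σ corner-gray over 15 cells = 7802  → 324.5602
row 4: Σ corner-gray over 15 cells = 7298  → 303.5940
row 5: Σ corner-gray over 15 cells = 6243  → 259.7064
row 6: Σ corner-gray over 15 cells = 6131  → 255.0472
row 7: Σ corner-gray over 15 cells = 7403  → 307.9620
row 8: Σ corner-gray over 15 cells = 7085  → 294.7333
row 9: Σ corner-gray over 15 cells = 7711  → 320.7746
row 10: Σ corner-gray over 15 cells = 8700  → 361.9167
row 11: Σ corner-gray over 15 cells = 8056  → 335.1265
row 12: Σ corner-gray over 15 cells = 7665  → 318.8610
row 13: Σ corner-gray over 15 cells = 7633  → 317.5299
row 14: Σ corner-gray over 15 cells = 8485  → 352.9727
Σ rows: total corner-gray = 112839  → 4694.0590 mm³

4694.059


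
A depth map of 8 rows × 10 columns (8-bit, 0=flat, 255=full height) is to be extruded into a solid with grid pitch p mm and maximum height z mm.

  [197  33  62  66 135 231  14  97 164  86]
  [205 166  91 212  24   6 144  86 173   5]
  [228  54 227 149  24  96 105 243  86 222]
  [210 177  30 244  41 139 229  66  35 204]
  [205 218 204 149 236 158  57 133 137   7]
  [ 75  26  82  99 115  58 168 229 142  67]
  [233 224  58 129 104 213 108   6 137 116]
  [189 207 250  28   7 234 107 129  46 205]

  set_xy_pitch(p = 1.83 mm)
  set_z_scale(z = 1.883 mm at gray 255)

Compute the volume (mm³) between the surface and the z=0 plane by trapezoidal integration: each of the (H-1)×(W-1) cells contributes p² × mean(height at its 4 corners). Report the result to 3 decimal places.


height_mm = gray/255 × 1.883; cell vol = 1.83² × mean(4 corners)
unit = 1.83² × 1.883 / (4×255) = 0.00618233 mm³ per gray-sum
row 0: Σ corner-gray over 9 cells = 3901  → 24.1173
row 1: Σ corner-gray over 9 cells = 4432  → 27.4001
row 2: Σ corner-gray over 9 cells = 4754  → 29.3908
row 3: Σ corner-gray over 9 cells = 5132  → 31.7277
row 4: Σ corner-gray over 9 cells = 4776  → 29.5268
row 5: Σ corner-gray over 9 cells = 4287  → 26.5037
row 6: Σ corner-gray over 9 cells = 4717  → 29.1621
Σ rows: total corner-gray = 31999  → 197.8284 mm³

197.828


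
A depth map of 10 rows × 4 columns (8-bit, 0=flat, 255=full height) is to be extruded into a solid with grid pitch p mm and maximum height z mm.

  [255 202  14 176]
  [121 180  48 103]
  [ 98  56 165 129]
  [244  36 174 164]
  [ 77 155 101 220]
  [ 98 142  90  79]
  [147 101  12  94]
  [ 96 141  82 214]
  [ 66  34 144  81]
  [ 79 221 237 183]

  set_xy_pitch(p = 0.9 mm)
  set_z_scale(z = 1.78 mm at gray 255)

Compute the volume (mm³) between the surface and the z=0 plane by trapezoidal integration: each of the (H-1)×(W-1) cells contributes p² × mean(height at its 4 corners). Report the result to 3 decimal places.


18.018

height_mm = gray/255 × 1.78; cell vol = 0.9² × mean(4 corners)
unit = 0.9² × 1.78 / (4×255) = 0.00141353 mm³ per gray-sum
row 0: Σ corner-gray over 3 cells = 1543  → 2.1811
row 1: Σ corner-gray over 3 cells = 1349  → 1.9069
row 2: Σ corner-gray over 3 cells = 1497  → 2.1161
row 3: Σ corner-gray over 3 cells = 1637  → 2.3139
row 4: Σ corner-gray over 3 cells = 1450  → 2.0496
row 5: Σ corner-gray over 3 cells = 1108  → 1.5662
row 6: Σ corner-gray over 3 cells = 1223  → 1.7287
row 7: Σ corner-gray over 3 cells = 1259  → 1.7796
row 8: Σ corner-gray over 3 cells = 1681  → 2.3761
Σ rows: total corner-gray = 12747  → 18.0183 mm³


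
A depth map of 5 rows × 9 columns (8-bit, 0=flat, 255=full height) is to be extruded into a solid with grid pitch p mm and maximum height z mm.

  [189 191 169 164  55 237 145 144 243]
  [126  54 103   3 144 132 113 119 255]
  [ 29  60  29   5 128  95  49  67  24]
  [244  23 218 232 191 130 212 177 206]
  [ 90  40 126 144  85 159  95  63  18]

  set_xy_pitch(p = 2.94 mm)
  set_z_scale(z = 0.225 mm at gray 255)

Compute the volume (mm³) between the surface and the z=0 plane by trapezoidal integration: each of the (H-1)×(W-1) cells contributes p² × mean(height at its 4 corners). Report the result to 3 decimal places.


28.749

height_mm = gray/255 × 0.225; cell vol = 2.94² × mean(4 corners)
unit = 2.94² × 0.225 / (4×255) = 0.00190668 mm³ per gray-sum
row 0: Σ corner-gray over 8 cells = 4359  → 8.3112
row 1: Σ corner-gray over 8 cells = 2636  → 5.0260
row 2: Σ corner-gray over 8 cells = 3735  → 7.1214
row 3: Σ corner-gray over 8 cells = 4348  → 8.2902
Σ rows: total corner-gray = 15078  → 28.7489 mm³


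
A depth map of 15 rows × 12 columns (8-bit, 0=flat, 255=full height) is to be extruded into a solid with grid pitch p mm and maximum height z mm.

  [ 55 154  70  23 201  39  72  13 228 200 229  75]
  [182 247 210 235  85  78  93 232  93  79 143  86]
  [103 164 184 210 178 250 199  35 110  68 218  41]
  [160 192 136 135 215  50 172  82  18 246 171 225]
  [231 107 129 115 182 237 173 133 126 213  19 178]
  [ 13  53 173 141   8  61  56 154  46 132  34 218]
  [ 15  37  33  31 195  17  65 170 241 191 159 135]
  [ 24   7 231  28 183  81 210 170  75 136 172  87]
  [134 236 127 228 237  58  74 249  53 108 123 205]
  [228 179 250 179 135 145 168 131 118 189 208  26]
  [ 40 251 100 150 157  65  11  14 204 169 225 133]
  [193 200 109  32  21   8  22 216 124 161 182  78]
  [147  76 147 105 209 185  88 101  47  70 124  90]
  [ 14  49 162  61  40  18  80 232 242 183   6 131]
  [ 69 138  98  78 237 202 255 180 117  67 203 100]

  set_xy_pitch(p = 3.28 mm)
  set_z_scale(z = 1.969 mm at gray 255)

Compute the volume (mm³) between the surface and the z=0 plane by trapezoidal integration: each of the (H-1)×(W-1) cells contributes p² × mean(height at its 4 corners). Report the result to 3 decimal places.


height_mm = gray/255 × 1.969; cell vol = 3.28² × mean(4 corners)
unit = 3.28² × 1.969 / (4×255) = 0.0207679 mm³ per gray-sum
row 0: Σ corner-gray over 11 cells = 5846  → 121.4093
row 1: Σ corner-gray over 11 cells = 6634  → 137.7745
row 2: Σ corner-gray over 11 cells = 6595  → 136.9645
row 3: Σ corner-gray over 11 cells = 6496  → 134.9085
row 4: Σ corner-gray over 11 cells = 5224  → 108.4917
row 5: Σ corner-gray over 11 cells = 4375  → 90.8597
row 6: Σ corner-gray over 11 cells = 5125  → 106.4356
row 7: Σ corner-gray over 11 cells = 6022  → 125.0645
row 8: Σ corner-gray over 11 cells = 6983  → 145.0225
row 9: Σ corner-gray over 11 cells = 6523  → 135.4692
row 10: Σ corner-gray over 11 cells = 5286  → 109.7793
row 11: Σ corner-gray over 11 cells = 4962  → 103.0505
row 12: Σ corner-gray over 11 cells = 4832  → 100.3506
row 13: Σ corner-gray over 11 cells = 5610  → 116.5081
Σ rows: total corner-gray = 80513  → 1672.0884 mm³

1672.088


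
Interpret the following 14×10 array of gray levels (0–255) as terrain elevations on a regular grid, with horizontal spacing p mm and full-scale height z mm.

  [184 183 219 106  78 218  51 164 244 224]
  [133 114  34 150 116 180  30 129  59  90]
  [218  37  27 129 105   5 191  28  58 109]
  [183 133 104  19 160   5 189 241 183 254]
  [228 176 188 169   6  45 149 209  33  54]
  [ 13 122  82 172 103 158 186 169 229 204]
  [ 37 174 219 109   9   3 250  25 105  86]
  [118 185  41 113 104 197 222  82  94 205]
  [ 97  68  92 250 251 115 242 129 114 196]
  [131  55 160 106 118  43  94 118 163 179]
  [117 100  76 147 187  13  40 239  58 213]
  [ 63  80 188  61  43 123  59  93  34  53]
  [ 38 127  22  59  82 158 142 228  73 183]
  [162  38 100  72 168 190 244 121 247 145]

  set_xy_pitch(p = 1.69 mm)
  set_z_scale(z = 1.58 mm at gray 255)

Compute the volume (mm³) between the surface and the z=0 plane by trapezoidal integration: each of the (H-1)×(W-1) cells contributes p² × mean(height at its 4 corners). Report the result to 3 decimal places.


height_mm = gray/255 × 1.58; cell vol = 1.69² × mean(4 corners)
unit = 1.69² × 1.58 / (4×255) = 0.00442415 mm³ per gray-sum
row 0: Σ corner-gray over 9 cells = 4781  → 21.1519
row 1: Σ corner-gray over 9 cells = 3334  → 14.7501
row 2: Σ corner-gray over 9 cells = 3992  → 17.6612
row 3: Σ corner-gray over 9 cells = 4737  → 20.9572
row 4: Σ corner-gray over 9 cells = 4891  → 21.6385
row 5: Σ corner-gray over 9 cells = 4570  → 20.2184
row 6: Σ corner-gray over 9 cells = 4310  → 19.0681
row 7: Σ corner-gray over 9 cells = 5214  → 23.0675
row 8: Σ corner-gray over 9 cells = 4839  → 21.4085
row 9: Σ corner-gray over 9 cells = 4074  → 18.0240
row 10: Σ corner-gray over 9 cells = 3528  → 15.6084
row 11: Σ corner-gray over 9 cells = 3481  → 15.4005
row 12: Σ corner-gray over 9 cells = 4670  → 20.6608
Σ rows: total corner-gray = 56421  → 249.6152 mm³

249.615


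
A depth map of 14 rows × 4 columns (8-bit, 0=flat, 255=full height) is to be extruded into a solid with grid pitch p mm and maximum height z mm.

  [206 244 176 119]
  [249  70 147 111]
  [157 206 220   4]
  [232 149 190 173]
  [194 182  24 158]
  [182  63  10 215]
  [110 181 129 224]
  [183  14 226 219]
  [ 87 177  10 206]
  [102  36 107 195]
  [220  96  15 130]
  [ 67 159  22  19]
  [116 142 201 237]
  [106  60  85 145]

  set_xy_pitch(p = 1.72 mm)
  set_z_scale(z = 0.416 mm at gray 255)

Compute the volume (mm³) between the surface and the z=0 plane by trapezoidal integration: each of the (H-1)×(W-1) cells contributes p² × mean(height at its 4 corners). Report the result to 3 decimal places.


height_mm = gray/255 × 0.416; cell vol = 1.72² × mean(4 corners)
unit = 1.72² × 0.416 / (4×255) = 0.00120656 mm³ per gray-sum
row 0: Σ corner-gray over 3 cells = 1959  → 2.3637
row 1: Σ corner-gray over 3 cells = 1807  → 2.1803
row 2: Σ corner-gray over 3 cells = 2096  → 2.5290
row 3: Σ corner-gray over 3 cells = 1847  → 2.2285
row 4: Σ corner-gray over 3 cells = 1307  → 1.5770
row 5: Σ corner-gray over 3 cells = 1497  → 1.8062
row 6: Σ corner-gray over 3 cells = 1836  → 2.2152
row 7: Σ corner-gray over 3 cells = 1549  → 1.8690
row 8: Σ corner-gray over 3 cells = 1250  → 1.5082
row 9: Σ corner-gray over 3 cells = 1155  → 1.3936
row 10: Σ corner-gray over 3 cells = 1020  → 1.2307
row 11: Σ corner-gray over 3 cells = 1487  → 1.7942
row 12: Σ corner-gray over 3 cells = 1580  → 1.9064
Σ rows: total corner-gray = 20390  → 24.6018 mm³

24.602


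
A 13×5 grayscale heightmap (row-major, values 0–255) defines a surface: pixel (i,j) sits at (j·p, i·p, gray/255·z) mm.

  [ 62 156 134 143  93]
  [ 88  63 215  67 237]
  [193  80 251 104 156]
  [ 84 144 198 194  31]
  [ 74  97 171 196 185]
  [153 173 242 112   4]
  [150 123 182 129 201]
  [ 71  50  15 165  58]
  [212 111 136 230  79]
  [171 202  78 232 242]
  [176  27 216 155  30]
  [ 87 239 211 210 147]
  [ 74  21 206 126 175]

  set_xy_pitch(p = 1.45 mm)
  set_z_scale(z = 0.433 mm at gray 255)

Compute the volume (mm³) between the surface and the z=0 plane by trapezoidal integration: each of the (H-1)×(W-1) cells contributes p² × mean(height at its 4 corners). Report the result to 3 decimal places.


height_mm = gray/255 × 0.433; cell vol = 1.45² × mean(4 corners)
unit = 1.45² × 0.433 / (4×255) = 0.000892532 mm³ per gray-sum
row 0: Σ corner-gray over 4 cells = 2036  → 1.8172
row 1: Σ corner-gray over 4 cells = 2234  → 1.9939
row 2: Σ corner-gray over 4 cells = 2406  → 2.1474
row 3: Σ corner-gray over 4 cells = 2374  → 2.1189
row 4: Σ corner-gray over 4 cells = 2398  → 2.1403
row 5: Σ corner-gray over 4 cells = 2430  → 2.1689
row 6: Σ corner-gray over 4 cells = 1808  → 1.6137
row 7: Σ corner-gray over 4 cells = 1834  → 1.6369
row 8: Σ corner-gray over 4 cells = 2682  → 2.3938
row 9: Σ corner-gray over 4 cells = 2439  → 2.1769
row 10: Σ corner-gray over 4 cells = 2556  → 2.2813
row 11: Σ corner-gray over 4 cells = 2509  → 2.2394
Σ rows: total corner-gray = 27706  → 24.7285 mm³

24.728


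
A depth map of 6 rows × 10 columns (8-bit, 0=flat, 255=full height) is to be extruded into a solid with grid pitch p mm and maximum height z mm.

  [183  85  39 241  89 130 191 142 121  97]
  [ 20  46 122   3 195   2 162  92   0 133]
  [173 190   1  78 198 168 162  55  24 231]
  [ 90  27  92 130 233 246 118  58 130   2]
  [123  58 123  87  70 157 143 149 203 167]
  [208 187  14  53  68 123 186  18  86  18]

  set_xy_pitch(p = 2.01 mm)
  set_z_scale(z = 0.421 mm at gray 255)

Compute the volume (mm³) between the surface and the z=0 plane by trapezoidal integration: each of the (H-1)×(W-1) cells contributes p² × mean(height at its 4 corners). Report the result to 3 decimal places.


33.381

height_mm = gray/255 × 0.421; cell vol = 2.01² × mean(4 corners)
unit = 2.01² × 0.421 / (4×255) = 0.00166753 mm³ per gray-sum
row 0: Σ corner-gray over 9 cells = 3753  → 6.2582
row 1: Σ corner-gray over 9 cells = 3553  → 5.9247
row 2: Σ corner-gray over 9 cells = 4316  → 7.1971
row 3: Σ corner-gray over 9 cells = 4430  → 7.3872
row 4: Σ corner-gray over 9 cells = 3966  → 6.6134
Σ rows: total corner-gray = 20018  → 33.3806 mm³


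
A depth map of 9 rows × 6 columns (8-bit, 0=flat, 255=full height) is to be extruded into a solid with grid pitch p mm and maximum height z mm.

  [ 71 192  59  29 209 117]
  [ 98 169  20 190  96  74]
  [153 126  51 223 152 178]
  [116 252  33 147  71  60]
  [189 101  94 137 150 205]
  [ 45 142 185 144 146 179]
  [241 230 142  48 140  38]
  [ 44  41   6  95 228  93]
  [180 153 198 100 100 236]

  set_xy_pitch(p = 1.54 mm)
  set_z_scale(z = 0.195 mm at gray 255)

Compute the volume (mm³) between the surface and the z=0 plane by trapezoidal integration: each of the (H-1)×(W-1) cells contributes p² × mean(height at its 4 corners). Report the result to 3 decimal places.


height_mm = gray/255 × 0.195; cell vol = 1.54² × mean(4 corners)
unit = 1.54² × 0.195 / (4×255) = 0.000453394 mm³ per gray-sum
row 0: Σ corner-gray over 5 cells = 2288  → 1.0374
row 1: Σ corner-gray over 5 cells = 2557  → 1.1593
row 2: Σ corner-gray over 5 cells = 2617  → 1.1865
row 3: Σ corner-gray over 5 cells = 2540  → 1.1516
row 4: Σ corner-gray over 5 cells = 2816  → 1.2768
row 5: Σ corner-gray over 5 cells = 2857  → 1.2953
row 6: Σ corner-gray over 5 cells = 2276  → 1.0319
row 7: Σ corner-gray over 5 cells = 2395  → 1.0859
Σ rows: total corner-gray = 20346  → 9.2248 mm³

9.225


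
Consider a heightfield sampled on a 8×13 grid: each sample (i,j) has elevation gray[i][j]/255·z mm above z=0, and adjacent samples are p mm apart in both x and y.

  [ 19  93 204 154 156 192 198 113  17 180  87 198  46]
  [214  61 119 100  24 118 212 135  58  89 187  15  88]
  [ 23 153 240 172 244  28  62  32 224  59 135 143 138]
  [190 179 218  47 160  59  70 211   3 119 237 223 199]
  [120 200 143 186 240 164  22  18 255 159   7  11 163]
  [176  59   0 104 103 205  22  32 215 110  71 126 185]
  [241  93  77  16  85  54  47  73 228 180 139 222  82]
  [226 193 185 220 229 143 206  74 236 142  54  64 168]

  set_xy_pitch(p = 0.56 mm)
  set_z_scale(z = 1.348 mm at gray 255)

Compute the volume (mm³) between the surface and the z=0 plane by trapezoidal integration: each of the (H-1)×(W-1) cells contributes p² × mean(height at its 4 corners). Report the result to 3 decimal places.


17.399

height_mm = gray/255 × 1.348; cell vol = 0.56² × mean(4 corners)
unit = 0.56² × 1.348 / (4×255) = 0.000414444 mm³ per gray-sum
row 0: Σ corner-gray over 12 cells = 5787  → 2.3984
row 1: Σ corner-gray over 12 cells = 5683  → 2.3553
row 2: Σ corner-gray over 12 cells = 6586  → 2.7295
row 3: Σ corner-gray over 12 cells = 6534  → 2.7080
row 4: Σ corner-gray over 12 cells = 5548  → 2.2993
row 5: Σ corner-gray over 12 cells = 5206  → 2.1576
row 6: Σ corner-gray over 12 cells = 6637  → 2.7507
Σ rows: total corner-gray = 41981  → 17.3988 mm³


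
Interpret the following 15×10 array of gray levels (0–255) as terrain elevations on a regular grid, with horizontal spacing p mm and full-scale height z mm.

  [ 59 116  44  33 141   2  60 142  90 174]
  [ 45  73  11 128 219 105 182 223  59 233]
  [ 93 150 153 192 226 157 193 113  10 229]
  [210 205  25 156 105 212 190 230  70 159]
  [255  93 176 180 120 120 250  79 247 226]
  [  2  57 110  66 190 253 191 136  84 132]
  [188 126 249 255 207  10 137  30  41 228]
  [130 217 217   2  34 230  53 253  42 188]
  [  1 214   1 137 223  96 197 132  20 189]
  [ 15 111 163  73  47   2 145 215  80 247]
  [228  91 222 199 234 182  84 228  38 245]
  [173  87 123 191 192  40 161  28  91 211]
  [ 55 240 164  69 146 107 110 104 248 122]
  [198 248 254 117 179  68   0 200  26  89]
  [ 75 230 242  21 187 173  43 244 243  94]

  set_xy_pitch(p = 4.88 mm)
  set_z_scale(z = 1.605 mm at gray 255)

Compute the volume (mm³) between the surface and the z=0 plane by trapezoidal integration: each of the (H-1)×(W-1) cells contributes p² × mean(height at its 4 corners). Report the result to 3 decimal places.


height_mm = gray/255 × 1.605; cell vol = 4.88² × mean(4 corners)
unit = 4.88² × 1.605 / (4×255) = 0.0374727 mm³ per gray-sum
row 0: Σ corner-gray over 9 cells = 3767  → 141.1595
row 1: Σ corner-gray over 9 cells = 4988  → 186.9136
row 2: Σ corner-gray over 9 cells = 5465  → 204.7881
row 3: Σ corner-gray over 9 cells = 5766  → 216.0674
row 4: Σ corner-gray over 9 cells = 5319  → 199.3171
row 5: Σ corner-gray over 9 cells = 4834  → 181.1428
row 6: Σ corner-gray over 9 cells = 4940  → 185.1149
row 7: Σ corner-gray over 9 cells = 4644  → 174.0230
row 8: Σ corner-gray over 9 cells = 4164  → 156.0362
row 9: Σ corner-gray over 9 cells = 4963  → 185.9768
row 10: Σ corner-gray over 9 cells = 5239  → 196.3193
row 11: Σ corner-gray over 9 cells = 4763  → 178.4823
row 12: Σ corner-gray over 9 cells = 5024  → 188.2626
row 13: Σ corner-gray over 9 cells = 5406  → 202.5772
Σ rows: total corner-gray = 69282  → 2596.1807 mm³

2596.181


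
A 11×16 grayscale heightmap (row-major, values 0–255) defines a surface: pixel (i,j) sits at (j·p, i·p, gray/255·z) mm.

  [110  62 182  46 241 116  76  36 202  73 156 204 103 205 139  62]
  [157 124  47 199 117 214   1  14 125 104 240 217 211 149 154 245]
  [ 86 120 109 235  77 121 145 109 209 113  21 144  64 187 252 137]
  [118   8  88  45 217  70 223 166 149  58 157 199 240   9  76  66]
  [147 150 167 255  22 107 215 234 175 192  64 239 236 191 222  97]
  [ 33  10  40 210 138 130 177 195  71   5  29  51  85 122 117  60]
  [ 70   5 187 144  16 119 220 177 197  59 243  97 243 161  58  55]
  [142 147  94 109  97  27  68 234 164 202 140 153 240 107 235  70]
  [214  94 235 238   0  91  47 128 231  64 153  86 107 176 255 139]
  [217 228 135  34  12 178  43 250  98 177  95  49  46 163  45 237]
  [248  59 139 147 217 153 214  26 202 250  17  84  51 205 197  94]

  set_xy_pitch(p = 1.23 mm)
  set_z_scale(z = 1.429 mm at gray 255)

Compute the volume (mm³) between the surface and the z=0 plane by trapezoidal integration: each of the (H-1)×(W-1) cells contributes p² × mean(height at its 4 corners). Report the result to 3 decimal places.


height_mm = gray/255 × 1.429; cell vol = 1.23² × mean(4 corners)
unit = 1.23² × 1.429 / (4×255) = 0.00211954 mm³ per gray-sum
row 0: Σ corner-gray over 15 cells = 8088  → 17.1429
row 1: Σ corner-gray over 15 cells = 8269  → 17.5265
row 2: Σ corner-gray over 15 cells = 7629  → 16.1700
row 3: Σ corner-gray over 15 cells = 8776  → 18.6011
row 4: Σ corner-gray over 15 cells = 8035  → 17.0305
row 5: Σ corner-gray over 15 cells = 6830  → 14.4765
row 6: Σ corner-gray over 15 cells = 8223  → 17.4290
row 7: Σ corner-gray over 15 cells = 8409  → 17.8232
row 8: Σ corner-gray over 15 cells = 7723  → 16.3692
row 9: Σ corner-gray over 15 cells = 7824  → 16.5833
Σ rows: total corner-gray = 79806  → 169.1523 mm³

169.152


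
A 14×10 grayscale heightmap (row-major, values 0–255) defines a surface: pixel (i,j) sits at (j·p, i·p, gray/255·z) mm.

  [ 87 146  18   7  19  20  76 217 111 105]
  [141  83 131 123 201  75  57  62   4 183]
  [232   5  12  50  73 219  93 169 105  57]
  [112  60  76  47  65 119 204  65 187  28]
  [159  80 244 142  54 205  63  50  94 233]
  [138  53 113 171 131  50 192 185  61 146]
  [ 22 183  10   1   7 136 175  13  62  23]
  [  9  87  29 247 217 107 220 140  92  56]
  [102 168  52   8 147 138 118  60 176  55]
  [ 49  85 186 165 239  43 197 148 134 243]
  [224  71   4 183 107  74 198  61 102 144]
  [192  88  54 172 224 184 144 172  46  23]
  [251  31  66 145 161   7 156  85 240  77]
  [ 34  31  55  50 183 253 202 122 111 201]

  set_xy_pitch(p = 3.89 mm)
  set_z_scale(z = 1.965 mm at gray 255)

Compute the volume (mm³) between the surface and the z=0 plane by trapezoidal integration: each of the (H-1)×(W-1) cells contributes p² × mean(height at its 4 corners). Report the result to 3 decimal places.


1528.095

height_mm = gray/255 × 1.965; cell vol = 3.89² × mean(4 corners)
unit = 3.89² × 1.965 / (4×255) = 0.0291515 mm³ per gray-sum
row 0: Σ corner-gray over 9 cells = 3216  → 93.7514
row 1: Σ corner-gray over 9 cells = 3537  → 103.1090
row 2: Σ corner-gray over 9 cells = 3527  → 102.8175
row 3: Σ corner-gray over 9 cells = 4042  → 117.8305
row 4: Σ corner-gray over 9 cells = 4452  → 129.7827
row 5: Σ corner-gray over 9 cells = 3415  → 99.5525
row 6: Σ corner-gray over 9 cells = 3562  → 103.8378
row 7: Σ corner-gray over 9 cells = 4234  → 123.4276
row 8: Σ corner-gray over 9 cells = 4577  → 133.4266
row 9: Σ corner-gray over 9 cells = 4654  → 135.6713
row 10: Σ corner-gray over 9 cells = 4351  → 126.8384
row 11: Σ corner-gray over 9 cells = 4493  → 130.9779
row 12: Σ corner-gray over 9 cells = 4359  → 127.0716
Σ rows: total corner-gray = 52419  → 1528.0949 mm³


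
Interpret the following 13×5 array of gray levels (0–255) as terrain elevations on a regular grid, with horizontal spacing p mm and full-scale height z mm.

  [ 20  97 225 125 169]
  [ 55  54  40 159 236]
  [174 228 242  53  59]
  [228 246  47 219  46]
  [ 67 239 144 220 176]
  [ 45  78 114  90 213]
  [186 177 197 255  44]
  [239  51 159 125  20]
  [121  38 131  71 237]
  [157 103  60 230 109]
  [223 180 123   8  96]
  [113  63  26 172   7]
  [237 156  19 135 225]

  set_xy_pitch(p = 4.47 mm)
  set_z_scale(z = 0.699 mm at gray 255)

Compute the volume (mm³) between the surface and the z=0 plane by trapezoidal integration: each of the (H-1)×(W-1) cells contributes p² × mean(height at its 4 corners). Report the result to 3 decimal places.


height_mm = gray/255 × 0.699; cell vol = 4.47² × mean(4 corners)
unit = 4.47² × 0.699 / (4×255) = 0.0136928 mm³ per gray-sum
row 0: Σ corner-gray over 4 cells = 1880  → 25.7425
row 1: Σ corner-gray over 4 cells = 2076  → 28.4262
row 2: Σ corner-gray over 4 cells = 2577  → 35.2863
row 3: Σ corner-gray over 4 cells = 2747  → 37.6141
row 4: Σ corner-gray over 4 cells = 2271  → 31.0963
row 5: Σ corner-gray over 4 cells = 2310  → 31.6304
row 6: Σ corner-gray over 4 cells = 2417  → 33.0955
row 7: Σ corner-gray over 4 cells = 1767  → 24.1952
row 8: Σ corner-gray over 4 cells = 1890  → 25.8794
row 9: Σ corner-gray over 4 cells = 1993  → 27.2897
row 10: Σ corner-gray over 4 cells = 1583  → 21.6757
row 11: Σ corner-gray over 4 cells = 1724  → 23.6064
Σ rows: total corner-gray = 25235  → 345.5376 mm³

345.538


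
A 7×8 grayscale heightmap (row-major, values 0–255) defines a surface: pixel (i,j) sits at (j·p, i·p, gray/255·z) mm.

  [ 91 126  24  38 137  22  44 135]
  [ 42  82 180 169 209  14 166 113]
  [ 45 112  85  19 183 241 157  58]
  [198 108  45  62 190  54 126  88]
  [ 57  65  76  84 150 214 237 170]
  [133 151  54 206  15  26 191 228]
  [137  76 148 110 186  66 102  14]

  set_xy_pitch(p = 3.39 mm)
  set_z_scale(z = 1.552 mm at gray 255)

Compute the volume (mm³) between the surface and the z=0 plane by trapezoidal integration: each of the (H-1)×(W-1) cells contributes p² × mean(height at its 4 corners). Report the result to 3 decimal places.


height_mm = gray/255 × 1.552; cell vol = 3.39² × mean(4 corners)
unit = 3.39² × 1.552 / (4×255) = 0.017486 mm³ per gray-sum
row 0: Σ corner-gray over 7 cells = 2803  → 49.0133
row 1: Σ corner-gray over 7 cells = 3492  → 61.0612
row 2: Σ corner-gray over 7 cells = 3153  → 55.1334
row 3: Σ corner-gray over 7 cells = 3335  → 58.3159
row 4: Σ corner-gray over 7 cells = 3526  → 61.6557
row 5: Σ corner-gray over 7 cells = 3174  → 55.5006
Σ rows: total corner-gray = 19483  → 340.6801 mm³

340.680


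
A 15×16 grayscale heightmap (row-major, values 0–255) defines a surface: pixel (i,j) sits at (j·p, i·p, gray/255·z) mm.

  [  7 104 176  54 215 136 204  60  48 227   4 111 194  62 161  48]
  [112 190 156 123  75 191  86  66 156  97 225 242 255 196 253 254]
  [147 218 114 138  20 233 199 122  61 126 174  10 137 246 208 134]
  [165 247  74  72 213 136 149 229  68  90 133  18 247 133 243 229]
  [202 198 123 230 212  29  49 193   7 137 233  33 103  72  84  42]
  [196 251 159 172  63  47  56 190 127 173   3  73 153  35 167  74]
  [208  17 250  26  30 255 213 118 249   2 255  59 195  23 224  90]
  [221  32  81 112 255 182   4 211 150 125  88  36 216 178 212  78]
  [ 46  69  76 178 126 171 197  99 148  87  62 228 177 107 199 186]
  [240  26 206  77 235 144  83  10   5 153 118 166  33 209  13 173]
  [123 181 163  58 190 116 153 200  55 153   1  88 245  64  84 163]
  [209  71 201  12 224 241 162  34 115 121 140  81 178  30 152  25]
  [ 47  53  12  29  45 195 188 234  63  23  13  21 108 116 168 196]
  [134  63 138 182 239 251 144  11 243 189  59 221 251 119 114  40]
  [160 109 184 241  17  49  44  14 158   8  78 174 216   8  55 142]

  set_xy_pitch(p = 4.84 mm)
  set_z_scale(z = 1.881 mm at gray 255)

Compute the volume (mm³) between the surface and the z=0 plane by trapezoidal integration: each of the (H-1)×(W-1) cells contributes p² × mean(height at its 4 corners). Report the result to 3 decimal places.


height_mm = gray/255 × 1.881; cell vol = 4.84² × mean(4 corners)
unit = 4.84² × 1.881 / (4×255) = 0.0431996 mm³ per gray-sum
row 0: Σ corner-gray over 15 cells = 8555  → 369.5723
row 1: Σ corner-gray over 15 cells = 9281  → 400.9351
row 2: Σ corner-gray over 15 cells = 8791  → 379.7674
row 3: Σ corner-gray over 15 cells = 8148  → 351.9900
row 4: Σ corner-gray over 15 cells = 7258  → 313.5424
row 5: Σ corner-gray over 15 cells = 7738  → 334.2782
row 6: Σ corner-gray over 15 cells = 8193  → 353.9340
row 7: Σ corner-gray over 15 cells = 8143  → 351.7740
row 8: Σ corner-gray over 15 cells = 7449  → 321.7935
row 9: Σ corner-gray over 15 cells = 7157  → 309.1793
row 10: Σ corner-gray over 15 cells = 7546  → 325.9839
row 11: Σ corner-gray over 15 cells = 6537  → 282.3955
row 12: Σ corner-gray over 15 cells = 7401  → 319.7200
row 13: Σ corner-gray over 15 cells = 7634  → 329.7855
Σ rows: total corner-gray = 109831  → 4744.6511 mm³

4744.651
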